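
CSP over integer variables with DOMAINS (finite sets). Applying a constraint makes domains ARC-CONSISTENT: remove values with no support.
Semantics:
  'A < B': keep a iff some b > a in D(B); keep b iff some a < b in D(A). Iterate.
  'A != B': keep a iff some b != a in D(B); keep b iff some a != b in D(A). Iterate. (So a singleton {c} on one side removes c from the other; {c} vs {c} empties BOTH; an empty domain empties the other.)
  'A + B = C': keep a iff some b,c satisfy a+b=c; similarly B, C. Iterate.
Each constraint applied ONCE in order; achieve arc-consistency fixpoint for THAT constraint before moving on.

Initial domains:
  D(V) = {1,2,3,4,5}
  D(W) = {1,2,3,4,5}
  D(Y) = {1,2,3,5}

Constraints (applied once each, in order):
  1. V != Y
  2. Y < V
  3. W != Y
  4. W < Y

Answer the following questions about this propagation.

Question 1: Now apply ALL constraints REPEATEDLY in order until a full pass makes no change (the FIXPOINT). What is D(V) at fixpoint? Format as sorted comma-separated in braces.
Answer: {3,4,5}

Derivation:
pass 0 (initial): D(V)={1,2,3,4,5}
pass 1: V {1,2,3,4,5}->{2,3,4,5}; W {1,2,3,4,5}->{1,2}; Y {1,2,3,5}->{2,3}
pass 2: V {2,3,4,5}->{3,4,5}
pass 3: no change
Fixpoint after 3 passes: D(V) = {3,4,5}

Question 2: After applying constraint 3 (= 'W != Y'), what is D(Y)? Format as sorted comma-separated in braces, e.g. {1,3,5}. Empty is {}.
Constraint 1 (V != Y) on D(V)={1,2,3,4,5} D(Y)={1,2,3,5}: no change
Constraint 2 (Y < V) on D(Y)={1,2,3,5} D(V)={1,2,3,4,5}: Y {1,2,3,5}->{1,2,3}; V {1,2,3,4,5}->{2,3,4,5}
Constraint 3 (W != Y) on D(W)={1,2,3,4,5} D(Y)={1,2,3}: no change
So after constraint 3: D(Y) = {1,2,3}

Answer: {1,2,3}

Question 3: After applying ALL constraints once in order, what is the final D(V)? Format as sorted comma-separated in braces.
Answer: {2,3,4,5}

Derivation:
Constraint 1 (V != Y) on D(V)={1,2,3,4,5} D(Y)={1,2,3,5}: no change
Constraint 2 (Y < V) on D(Y)={1,2,3,5} D(V)={1,2,3,4,5}: Y {1,2,3,5}->{1,2,3}; V {1,2,3,4,5}->{2,3,4,5}
Constraint 3 (W != Y) on D(W)={1,2,3,4,5} D(Y)={1,2,3}: no change
Constraint 4 (W < Y) on D(W)={1,2,3,4,5} D(Y)={1,2,3}: W {1,2,3,4,5}->{1,2}; Y {1,2,3}->{2,3}
So after all 4 constraints: D(V) = {2,3,4,5}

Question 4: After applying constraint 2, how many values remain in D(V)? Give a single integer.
Answer: 4

Derivation:
Constraint 1 (V != Y) on D(V)={1,2,3,4,5} D(Y)={1,2,3,5}: no change
Constraint 2 (Y < V) on D(Y)={1,2,3,5} D(V)={1,2,3,4,5}: Y {1,2,3,5}->{1,2,3}; V {1,2,3,4,5}->{2,3,4,5}
So after constraint 2: D(V)={2,3,4,5}, size = 4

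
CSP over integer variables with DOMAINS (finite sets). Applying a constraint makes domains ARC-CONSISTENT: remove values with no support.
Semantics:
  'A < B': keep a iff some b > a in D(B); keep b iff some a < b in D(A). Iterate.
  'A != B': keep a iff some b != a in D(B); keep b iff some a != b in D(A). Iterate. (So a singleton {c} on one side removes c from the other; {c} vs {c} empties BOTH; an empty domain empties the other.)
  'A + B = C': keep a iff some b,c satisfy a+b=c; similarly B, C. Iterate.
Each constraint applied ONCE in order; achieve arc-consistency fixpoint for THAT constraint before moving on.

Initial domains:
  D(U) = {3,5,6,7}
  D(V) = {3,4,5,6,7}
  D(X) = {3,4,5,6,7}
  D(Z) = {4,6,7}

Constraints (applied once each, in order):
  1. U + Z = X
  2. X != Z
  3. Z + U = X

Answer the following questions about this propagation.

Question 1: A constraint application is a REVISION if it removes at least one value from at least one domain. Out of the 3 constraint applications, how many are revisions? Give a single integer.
Constraint 1 (U + Z = X) on D(U)={3,5,6,7} D(Z)={4,6,7} D(X)={3,4,5,6,7}: U {3,5,6,7}->{3}; Z {4,6,7}->{4}; X {3,4,5,6,7}->{7} => REVISION
Constraint 2 (X != Z) on D(X)={7} D(Z)={4}: no change => not a revision
Constraint 3 (Z + U = X) on D(Z)={4} D(U)={3} D(X)={7}: no change => not a revision
Total revisions = 1

Answer: 1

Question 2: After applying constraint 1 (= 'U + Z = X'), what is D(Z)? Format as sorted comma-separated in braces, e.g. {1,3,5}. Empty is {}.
Answer: {4}

Derivation:
Constraint 1 (U + Z = X) on D(U)={3,5,6,7} D(Z)={4,6,7} D(X)={3,4,5,6,7}: U {3,5,6,7}->{3}; Z {4,6,7}->{4}; X {3,4,5,6,7}->{7}
So after constraint 1: D(Z) = {4}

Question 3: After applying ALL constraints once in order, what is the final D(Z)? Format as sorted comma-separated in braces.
Constraint 1 (U + Z = X) on D(U)={3,5,6,7} D(Z)={4,6,7} D(X)={3,4,5,6,7}: U {3,5,6,7}->{3}; Z {4,6,7}->{4}; X {3,4,5,6,7}->{7}
Constraint 2 (X != Z) on D(X)={7} D(Z)={4}: no change
Constraint 3 (Z + U = X) on D(Z)={4} D(U)={3} D(X)={7}: no change
So after all 3 constraints: D(Z) = {4}

Answer: {4}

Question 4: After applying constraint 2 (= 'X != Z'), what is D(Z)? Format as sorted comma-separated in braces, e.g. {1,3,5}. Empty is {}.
Constraint 1 (U + Z = X) on D(U)={3,5,6,7} D(Z)={4,6,7} D(X)={3,4,5,6,7}: U {3,5,6,7}->{3}; Z {4,6,7}->{4}; X {3,4,5,6,7}->{7}
Constraint 2 (X != Z) on D(X)={7} D(Z)={4}: no change
So after constraint 2: D(Z) = {4}

Answer: {4}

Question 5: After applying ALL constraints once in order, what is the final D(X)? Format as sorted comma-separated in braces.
Answer: {7}

Derivation:
Constraint 1 (U + Z = X) on D(U)={3,5,6,7} D(Z)={4,6,7} D(X)={3,4,5,6,7}: U {3,5,6,7}->{3}; Z {4,6,7}->{4}; X {3,4,5,6,7}->{7}
Constraint 2 (X != Z) on D(X)={7} D(Z)={4}: no change
Constraint 3 (Z + U = X) on D(Z)={4} D(U)={3} D(X)={7}: no change
So after all 3 constraints: D(X) = {7}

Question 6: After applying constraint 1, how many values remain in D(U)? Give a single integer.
Answer: 1

Derivation:
Constraint 1 (U + Z = X) on D(U)={3,5,6,7} D(Z)={4,6,7} D(X)={3,4,5,6,7}: U {3,5,6,7}->{3}; Z {4,6,7}->{4}; X {3,4,5,6,7}->{7}
So after constraint 1: D(U)={3}, size = 1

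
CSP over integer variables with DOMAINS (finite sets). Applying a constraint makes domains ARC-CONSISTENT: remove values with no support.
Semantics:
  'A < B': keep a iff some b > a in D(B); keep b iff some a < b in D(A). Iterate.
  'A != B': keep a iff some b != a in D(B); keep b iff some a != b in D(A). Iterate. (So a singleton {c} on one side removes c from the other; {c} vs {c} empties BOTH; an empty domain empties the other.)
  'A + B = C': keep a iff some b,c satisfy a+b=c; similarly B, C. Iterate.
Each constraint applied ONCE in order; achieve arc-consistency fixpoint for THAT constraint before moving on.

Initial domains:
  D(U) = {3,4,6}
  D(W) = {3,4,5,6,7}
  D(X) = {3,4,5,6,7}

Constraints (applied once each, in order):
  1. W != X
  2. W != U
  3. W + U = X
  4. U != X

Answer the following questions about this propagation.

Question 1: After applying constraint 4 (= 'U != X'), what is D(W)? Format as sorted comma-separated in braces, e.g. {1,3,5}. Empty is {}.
Constraint 1 (W != X) on D(W)={3,4,5,6,7} D(X)={3,4,5,6,7}: no change
Constraint 2 (W != U) on D(W)={3,4,5,6,7} D(U)={3,4,6}: no change
Constraint 3 (W + U = X) on D(W)={3,4,5,6,7} D(U)={3,4,6} D(X)={3,4,5,6,7}: W {3,4,5,6,7}->{3,4}; U {3,4,6}->{3,4}; X {3,4,5,6,7}->{6,7}
Constraint 4 (U != X) on D(U)={3,4} D(X)={6,7}: no change
So after constraint 4: D(W) = {3,4}

Answer: {3,4}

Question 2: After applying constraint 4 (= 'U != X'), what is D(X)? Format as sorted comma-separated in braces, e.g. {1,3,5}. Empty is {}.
Constraint 1 (W != X) on D(W)={3,4,5,6,7} D(X)={3,4,5,6,7}: no change
Constraint 2 (W != U) on D(W)={3,4,5,6,7} D(U)={3,4,6}: no change
Constraint 3 (W + U = X) on D(W)={3,4,5,6,7} D(U)={3,4,6} D(X)={3,4,5,6,7}: W {3,4,5,6,7}->{3,4}; U {3,4,6}->{3,4}; X {3,4,5,6,7}->{6,7}
Constraint 4 (U != X) on D(U)={3,4} D(X)={6,7}: no change
So after constraint 4: D(X) = {6,7}

Answer: {6,7}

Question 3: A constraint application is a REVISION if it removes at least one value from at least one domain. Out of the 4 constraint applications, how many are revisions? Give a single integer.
Answer: 1

Derivation:
Constraint 1 (W != X) on D(W)={3,4,5,6,7} D(X)={3,4,5,6,7}: no change => not a revision
Constraint 2 (W != U) on D(W)={3,4,5,6,7} D(U)={3,4,6}: no change => not a revision
Constraint 3 (W + U = X) on D(W)={3,4,5,6,7} D(U)={3,4,6} D(X)={3,4,5,6,7}: W {3,4,5,6,7}->{3,4}; U {3,4,6}->{3,4}; X {3,4,5,6,7}->{6,7} => REVISION
Constraint 4 (U != X) on D(U)={3,4} D(X)={6,7}: no change => not a revision
Total revisions = 1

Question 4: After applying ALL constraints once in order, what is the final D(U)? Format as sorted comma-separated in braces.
Answer: {3,4}

Derivation:
Constraint 1 (W != X) on D(W)={3,4,5,6,7} D(X)={3,4,5,6,7}: no change
Constraint 2 (W != U) on D(W)={3,4,5,6,7} D(U)={3,4,6}: no change
Constraint 3 (W + U = X) on D(W)={3,4,5,6,7} D(U)={3,4,6} D(X)={3,4,5,6,7}: W {3,4,5,6,7}->{3,4}; U {3,4,6}->{3,4}; X {3,4,5,6,7}->{6,7}
Constraint 4 (U != X) on D(U)={3,4} D(X)={6,7}: no change
So after all 4 constraints: D(U) = {3,4}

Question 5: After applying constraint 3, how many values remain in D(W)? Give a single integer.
Answer: 2

Derivation:
Constraint 1 (W != X) on D(W)={3,4,5,6,7} D(X)={3,4,5,6,7}: no change
Constraint 2 (W != U) on D(W)={3,4,5,6,7} D(U)={3,4,6}: no change
Constraint 3 (W + U = X) on D(W)={3,4,5,6,7} D(U)={3,4,6} D(X)={3,4,5,6,7}: W {3,4,5,6,7}->{3,4}; U {3,4,6}->{3,4}; X {3,4,5,6,7}->{6,7}
So after constraint 3: D(W)={3,4}, size = 2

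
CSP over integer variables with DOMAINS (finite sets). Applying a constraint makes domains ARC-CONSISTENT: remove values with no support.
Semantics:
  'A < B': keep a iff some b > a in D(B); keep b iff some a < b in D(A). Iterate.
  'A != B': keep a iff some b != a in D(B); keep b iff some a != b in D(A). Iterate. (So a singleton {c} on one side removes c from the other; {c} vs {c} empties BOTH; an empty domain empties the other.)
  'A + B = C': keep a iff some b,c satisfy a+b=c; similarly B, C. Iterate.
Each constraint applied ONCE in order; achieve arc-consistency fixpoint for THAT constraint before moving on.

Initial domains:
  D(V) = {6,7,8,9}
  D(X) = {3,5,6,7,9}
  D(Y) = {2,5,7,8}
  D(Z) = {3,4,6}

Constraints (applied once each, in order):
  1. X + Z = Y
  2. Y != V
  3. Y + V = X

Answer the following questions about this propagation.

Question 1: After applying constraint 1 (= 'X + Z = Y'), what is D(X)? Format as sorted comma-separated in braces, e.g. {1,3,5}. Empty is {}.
Constraint 1 (X + Z = Y) on D(X)={3,5,6,7,9} D(Z)={3,4,6} D(Y)={2,5,7,8}: X {3,5,6,7,9}->{3,5}; Z {3,4,6}->{3,4}; Y {2,5,7,8}->{7,8}
So after constraint 1: D(X) = {3,5}

Answer: {3,5}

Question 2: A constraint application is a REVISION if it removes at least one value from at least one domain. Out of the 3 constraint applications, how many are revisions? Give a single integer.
Answer: 2

Derivation:
Constraint 1 (X + Z = Y) on D(X)={3,5,6,7,9} D(Z)={3,4,6} D(Y)={2,5,7,8}: X {3,5,6,7,9}->{3,5}; Z {3,4,6}->{3,4}; Y {2,5,7,8}->{7,8} => REVISION
Constraint 2 (Y != V) on D(Y)={7,8} D(V)={6,7,8,9}: no change => not a revision
Constraint 3 (Y + V = X) on D(Y)={7,8} D(V)={6,7,8,9} D(X)={3,5}: Y {7,8}->{}; V {6,7,8,9}->{}; X {3,5}->{} => REVISION
Total revisions = 2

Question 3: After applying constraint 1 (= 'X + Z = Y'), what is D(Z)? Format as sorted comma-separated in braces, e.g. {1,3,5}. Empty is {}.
Answer: {3,4}

Derivation:
Constraint 1 (X + Z = Y) on D(X)={3,5,6,7,9} D(Z)={3,4,6} D(Y)={2,5,7,8}: X {3,5,6,7,9}->{3,5}; Z {3,4,6}->{3,4}; Y {2,5,7,8}->{7,8}
So after constraint 1: D(Z) = {3,4}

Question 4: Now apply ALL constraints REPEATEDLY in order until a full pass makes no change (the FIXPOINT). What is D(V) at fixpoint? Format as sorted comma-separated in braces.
pass 0 (initial): D(V)={6,7,8,9}
pass 1: V {6,7,8,9}->{}; X {3,5,6,7,9}->{}; Y {2,5,7,8}->{}; Z {3,4,6}->{3,4}
pass 2: Z {3,4}->{}
pass 3: no change
Fixpoint after 3 passes: D(V) = {}

Answer: {}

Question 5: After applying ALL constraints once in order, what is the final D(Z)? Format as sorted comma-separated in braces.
Answer: {3,4}

Derivation:
Constraint 1 (X + Z = Y) on D(X)={3,5,6,7,9} D(Z)={3,4,6} D(Y)={2,5,7,8}: X {3,5,6,7,9}->{3,5}; Z {3,4,6}->{3,4}; Y {2,5,7,8}->{7,8}
Constraint 2 (Y != V) on D(Y)={7,8} D(V)={6,7,8,9}: no change
Constraint 3 (Y + V = X) on D(Y)={7,8} D(V)={6,7,8,9} D(X)={3,5}: Y {7,8}->{}; V {6,7,8,9}->{}; X {3,5}->{}
So after all 3 constraints: D(Z) = {3,4}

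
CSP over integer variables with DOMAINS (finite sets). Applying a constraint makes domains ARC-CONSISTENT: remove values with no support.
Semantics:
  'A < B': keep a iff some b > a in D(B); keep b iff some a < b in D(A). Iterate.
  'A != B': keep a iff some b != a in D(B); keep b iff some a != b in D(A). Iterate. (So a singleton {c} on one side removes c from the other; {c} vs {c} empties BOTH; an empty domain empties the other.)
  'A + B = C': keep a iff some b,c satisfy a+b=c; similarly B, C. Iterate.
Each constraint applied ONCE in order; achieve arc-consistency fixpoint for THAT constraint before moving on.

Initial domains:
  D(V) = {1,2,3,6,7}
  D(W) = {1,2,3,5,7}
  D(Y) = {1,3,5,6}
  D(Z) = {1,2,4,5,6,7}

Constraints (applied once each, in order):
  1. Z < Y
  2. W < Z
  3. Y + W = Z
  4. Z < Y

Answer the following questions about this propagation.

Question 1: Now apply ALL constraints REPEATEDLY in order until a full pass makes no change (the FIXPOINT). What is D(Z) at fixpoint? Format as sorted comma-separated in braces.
Answer: {}

Derivation:
pass 0 (initial): D(Z)={1,2,4,5,6,7}
pass 1: W {1,2,3,5,7}->{1,2}; Y {1,3,5,6}->{}; Z {1,2,4,5,6,7}->{}
pass 2: W {1,2}->{}
pass 3: no change
Fixpoint after 3 passes: D(Z) = {}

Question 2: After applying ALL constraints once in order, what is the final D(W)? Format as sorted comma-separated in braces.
Answer: {1,2}

Derivation:
Constraint 1 (Z < Y) on D(Z)={1,2,4,5,6,7} D(Y)={1,3,5,6}: Z {1,2,4,5,6,7}->{1,2,4,5}; Y {1,3,5,6}->{3,5,6}
Constraint 2 (W < Z) on D(W)={1,2,3,5,7} D(Z)={1,2,4,5}: W {1,2,3,5,7}->{1,2,3}; Z {1,2,4,5}->{2,4,5}
Constraint 3 (Y + W = Z) on D(Y)={3,5,6} D(W)={1,2,3} D(Z)={2,4,5}: Y {3,5,6}->{3}; W {1,2,3}->{1,2}; Z {2,4,5}->{4,5}
Constraint 4 (Z < Y) on D(Z)={4,5} D(Y)={3}: Z {4,5}->{}; Y {3}->{}
So after all 4 constraints: D(W) = {1,2}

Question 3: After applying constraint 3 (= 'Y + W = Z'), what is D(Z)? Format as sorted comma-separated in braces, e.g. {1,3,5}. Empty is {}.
Constraint 1 (Z < Y) on D(Z)={1,2,4,5,6,7} D(Y)={1,3,5,6}: Z {1,2,4,5,6,7}->{1,2,4,5}; Y {1,3,5,6}->{3,5,6}
Constraint 2 (W < Z) on D(W)={1,2,3,5,7} D(Z)={1,2,4,5}: W {1,2,3,5,7}->{1,2,3}; Z {1,2,4,5}->{2,4,5}
Constraint 3 (Y + W = Z) on D(Y)={3,5,6} D(W)={1,2,3} D(Z)={2,4,5}: Y {3,5,6}->{3}; W {1,2,3}->{1,2}; Z {2,4,5}->{4,5}
So after constraint 3: D(Z) = {4,5}

Answer: {4,5}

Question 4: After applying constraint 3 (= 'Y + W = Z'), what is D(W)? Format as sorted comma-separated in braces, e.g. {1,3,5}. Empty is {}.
Answer: {1,2}

Derivation:
Constraint 1 (Z < Y) on D(Z)={1,2,4,5,6,7} D(Y)={1,3,5,6}: Z {1,2,4,5,6,7}->{1,2,4,5}; Y {1,3,5,6}->{3,5,6}
Constraint 2 (W < Z) on D(W)={1,2,3,5,7} D(Z)={1,2,4,5}: W {1,2,3,5,7}->{1,2,3}; Z {1,2,4,5}->{2,4,5}
Constraint 3 (Y + W = Z) on D(Y)={3,5,6} D(W)={1,2,3} D(Z)={2,4,5}: Y {3,5,6}->{3}; W {1,2,3}->{1,2}; Z {2,4,5}->{4,5}
So after constraint 3: D(W) = {1,2}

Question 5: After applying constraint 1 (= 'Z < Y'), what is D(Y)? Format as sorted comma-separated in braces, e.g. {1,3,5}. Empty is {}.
Constraint 1 (Z < Y) on D(Z)={1,2,4,5,6,7} D(Y)={1,3,5,6}: Z {1,2,4,5,6,7}->{1,2,4,5}; Y {1,3,5,6}->{3,5,6}
So after constraint 1: D(Y) = {3,5,6}

Answer: {3,5,6}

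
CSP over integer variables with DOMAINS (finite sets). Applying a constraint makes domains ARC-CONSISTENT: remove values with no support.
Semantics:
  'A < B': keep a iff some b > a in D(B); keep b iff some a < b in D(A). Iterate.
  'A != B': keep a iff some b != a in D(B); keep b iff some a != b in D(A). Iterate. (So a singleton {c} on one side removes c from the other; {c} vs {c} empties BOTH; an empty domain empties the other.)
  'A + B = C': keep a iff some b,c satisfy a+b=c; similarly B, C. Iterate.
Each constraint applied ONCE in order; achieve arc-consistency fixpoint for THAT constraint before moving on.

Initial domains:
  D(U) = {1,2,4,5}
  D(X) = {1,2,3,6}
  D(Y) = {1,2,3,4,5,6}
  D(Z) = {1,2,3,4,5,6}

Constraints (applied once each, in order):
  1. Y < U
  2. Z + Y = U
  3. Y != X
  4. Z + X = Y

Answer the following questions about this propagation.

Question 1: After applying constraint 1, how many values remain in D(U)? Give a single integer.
Constraint 1 (Y < U) on D(Y)={1,2,3,4,5,6} D(U)={1,2,4,5}: Y {1,2,3,4,5,6}->{1,2,3,4}; U {1,2,4,5}->{2,4,5}
So after constraint 1: D(U)={2,4,5}, size = 3

Answer: 3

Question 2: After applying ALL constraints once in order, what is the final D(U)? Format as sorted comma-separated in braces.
Constraint 1 (Y < U) on D(Y)={1,2,3,4,5,6} D(U)={1,2,4,5}: Y {1,2,3,4,5,6}->{1,2,3,4}; U {1,2,4,5}->{2,4,5}
Constraint 2 (Z + Y = U) on D(Z)={1,2,3,4,5,6} D(Y)={1,2,3,4} D(U)={2,4,5}: Z {1,2,3,4,5,6}->{1,2,3,4}
Constraint 3 (Y != X) on D(Y)={1,2,3,4} D(X)={1,2,3,6}: no change
Constraint 4 (Z + X = Y) on D(Z)={1,2,3,4} D(X)={1,2,3,6} D(Y)={1,2,3,4}: Z {1,2,3,4}->{1,2,3}; X {1,2,3,6}->{1,2,3}; Y {1,2,3,4}->{2,3,4}
So after all 4 constraints: D(U) = {2,4,5}

Answer: {2,4,5}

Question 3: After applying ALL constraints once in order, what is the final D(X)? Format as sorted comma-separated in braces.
Constraint 1 (Y < U) on D(Y)={1,2,3,4,5,6} D(U)={1,2,4,5}: Y {1,2,3,4,5,6}->{1,2,3,4}; U {1,2,4,5}->{2,4,5}
Constraint 2 (Z + Y = U) on D(Z)={1,2,3,4,5,6} D(Y)={1,2,3,4} D(U)={2,4,5}: Z {1,2,3,4,5,6}->{1,2,3,4}
Constraint 3 (Y != X) on D(Y)={1,2,3,4} D(X)={1,2,3,6}: no change
Constraint 4 (Z + X = Y) on D(Z)={1,2,3,4} D(X)={1,2,3,6} D(Y)={1,2,3,4}: Z {1,2,3,4}->{1,2,3}; X {1,2,3,6}->{1,2,3}; Y {1,2,3,4}->{2,3,4}
So after all 4 constraints: D(X) = {1,2,3}

Answer: {1,2,3}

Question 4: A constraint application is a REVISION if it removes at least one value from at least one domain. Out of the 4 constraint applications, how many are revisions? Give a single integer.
Constraint 1 (Y < U) on D(Y)={1,2,3,4,5,6} D(U)={1,2,4,5}: Y {1,2,3,4,5,6}->{1,2,3,4}; U {1,2,4,5}->{2,4,5} => REVISION
Constraint 2 (Z + Y = U) on D(Z)={1,2,3,4,5,6} D(Y)={1,2,3,4} D(U)={2,4,5}: Z {1,2,3,4,5,6}->{1,2,3,4} => REVISION
Constraint 3 (Y != X) on D(Y)={1,2,3,4} D(X)={1,2,3,6}: no change => not a revision
Constraint 4 (Z + X = Y) on D(Z)={1,2,3,4} D(X)={1,2,3,6} D(Y)={1,2,3,4}: Z {1,2,3,4}->{1,2,3}; X {1,2,3,6}->{1,2,3}; Y {1,2,3,4}->{2,3,4} => REVISION
Total revisions = 3

Answer: 3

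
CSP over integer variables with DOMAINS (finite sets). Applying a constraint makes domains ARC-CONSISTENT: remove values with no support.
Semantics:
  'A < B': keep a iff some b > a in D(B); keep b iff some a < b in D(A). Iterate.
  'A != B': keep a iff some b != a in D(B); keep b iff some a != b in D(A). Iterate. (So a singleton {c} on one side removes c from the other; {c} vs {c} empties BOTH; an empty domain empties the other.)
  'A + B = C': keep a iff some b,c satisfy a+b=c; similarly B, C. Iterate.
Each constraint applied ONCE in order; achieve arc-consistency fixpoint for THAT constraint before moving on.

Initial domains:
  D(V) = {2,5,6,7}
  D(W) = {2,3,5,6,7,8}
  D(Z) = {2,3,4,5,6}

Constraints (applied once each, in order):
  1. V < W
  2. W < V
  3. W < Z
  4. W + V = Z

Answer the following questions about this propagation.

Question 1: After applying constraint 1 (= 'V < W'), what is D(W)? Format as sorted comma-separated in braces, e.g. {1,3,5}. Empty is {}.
Answer: {3,5,6,7,8}

Derivation:
Constraint 1 (V < W) on D(V)={2,5,6,7} D(W)={2,3,5,6,7,8}: W {2,3,5,6,7,8}->{3,5,6,7,8}
So after constraint 1: D(W) = {3,5,6,7,8}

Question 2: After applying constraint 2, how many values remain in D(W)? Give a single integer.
Answer: 3

Derivation:
Constraint 1 (V < W) on D(V)={2,5,6,7} D(W)={2,3,5,6,7,8}: W {2,3,5,6,7,8}->{3,5,6,7,8}
Constraint 2 (W < V) on D(W)={3,5,6,7,8} D(V)={2,5,6,7}: W {3,5,6,7,8}->{3,5,6}; V {2,5,6,7}->{5,6,7}
So after constraint 2: D(W)={3,5,6}, size = 3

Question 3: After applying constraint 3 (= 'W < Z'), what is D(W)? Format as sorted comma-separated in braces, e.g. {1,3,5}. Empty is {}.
Answer: {3,5}

Derivation:
Constraint 1 (V < W) on D(V)={2,5,6,7} D(W)={2,3,5,6,7,8}: W {2,3,5,6,7,8}->{3,5,6,7,8}
Constraint 2 (W < V) on D(W)={3,5,6,7,8} D(V)={2,5,6,7}: W {3,5,6,7,8}->{3,5,6}; V {2,5,6,7}->{5,6,7}
Constraint 3 (W < Z) on D(W)={3,5,6} D(Z)={2,3,4,5,6}: W {3,5,6}->{3,5}; Z {2,3,4,5,6}->{4,5,6}
So after constraint 3: D(W) = {3,5}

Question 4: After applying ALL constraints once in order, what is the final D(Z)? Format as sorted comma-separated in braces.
Answer: {}

Derivation:
Constraint 1 (V < W) on D(V)={2,5,6,7} D(W)={2,3,5,6,7,8}: W {2,3,5,6,7,8}->{3,5,6,7,8}
Constraint 2 (W < V) on D(W)={3,5,6,7,8} D(V)={2,5,6,7}: W {3,5,6,7,8}->{3,5,6}; V {2,5,6,7}->{5,6,7}
Constraint 3 (W < Z) on D(W)={3,5,6} D(Z)={2,3,4,5,6}: W {3,5,6}->{3,5}; Z {2,3,4,5,6}->{4,5,6}
Constraint 4 (W + V = Z) on D(W)={3,5} D(V)={5,6,7} D(Z)={4,5,6}: W {3,5}->{}; V {5,6,7}->{}; Z {4,5,6}->{}
So after all 4 constraints: D(Z) = {}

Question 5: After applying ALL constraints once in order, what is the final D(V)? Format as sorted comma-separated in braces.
Answer: {}

Derivation:
Constraint 1 (V < W) on D(V)={2,5,6,7} D(W)={2,3,5,6,7,8}: W {2,3,5,6,7,8}->{3,5,6,7,8}
Constraint 2 (W < V) on D(W)={3,5,6,7,8} D(V)={2,5,6,7}: W {3,5,6,7,8}->{3,5,6}; V {2,5,6,7}->{5,6,7}
Constraint 3 (W < Z) on D(W)={3,5,6} D(Z)={2,3,4,5,6}: W {3,5,6}->{3,5}; Z {2,3,4,5,6}->{4,5,6}
Constraint 4 (W + V = Z) on D(W)={3,5} D(V)={5,6,7} D(Z)={4,5,6}: W {3,5}->{}; V {5,6,7}->{}; Z {4,5,6}->{}
So after all 4 constraints: D(V) = {}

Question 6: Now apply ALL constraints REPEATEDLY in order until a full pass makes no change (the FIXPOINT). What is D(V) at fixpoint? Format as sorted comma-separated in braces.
Answer: {}

Derivation:
pass 0 (initial): D(V)={2,5,6,7}
pass 1: V {2,5,6,7}->{}; W {2,3,5,6,7,8}->{}; Z {2,3,4,5,6}->{}
pass 2: no change
Fixpoint after 2 passes: D(V) = {}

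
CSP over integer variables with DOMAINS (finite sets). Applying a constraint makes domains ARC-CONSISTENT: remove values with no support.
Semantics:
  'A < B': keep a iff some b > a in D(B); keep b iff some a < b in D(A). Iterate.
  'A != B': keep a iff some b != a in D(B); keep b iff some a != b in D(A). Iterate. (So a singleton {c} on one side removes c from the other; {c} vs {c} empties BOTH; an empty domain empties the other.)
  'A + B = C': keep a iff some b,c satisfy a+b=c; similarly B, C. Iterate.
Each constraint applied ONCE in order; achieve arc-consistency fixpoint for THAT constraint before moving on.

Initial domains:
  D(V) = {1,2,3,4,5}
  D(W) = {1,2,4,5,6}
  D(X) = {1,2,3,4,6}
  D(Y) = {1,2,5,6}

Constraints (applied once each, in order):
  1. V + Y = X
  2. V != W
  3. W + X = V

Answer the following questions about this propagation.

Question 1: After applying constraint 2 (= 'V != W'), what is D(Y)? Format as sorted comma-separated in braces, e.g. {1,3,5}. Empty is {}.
Answer: {1,2,5}

Derivation:
Constraint 1 (V + Y = X) on D(V)={1,2,3,4,5} D(Y)={1,2,5,6} D(X)={1,2,3,4,6}: Y {1,2,5,6}->{1,2,5}; X {1,2,3,4,6}->{2,3,4,6}
Constraint 2 (V != W) on D(V)={1,2,3,4,5} D(W)={1,2,4,5,6}: no change
So after constraint 2: D(Y) = {1,2,5}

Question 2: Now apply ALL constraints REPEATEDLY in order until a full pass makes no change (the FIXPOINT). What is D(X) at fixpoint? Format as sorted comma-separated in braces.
Answer: {}

Derivation:
pass 0 (initial): D(X)={1,2,3,4,6}
pass 1: V {1,2,3,4,5}->{3,4,5}; W {1,2,4,5,6}->{1,2}; X {1,2,3,4,6}->{2,3,4}; Y {1,2,5,6}->{1,2,5}
pass 2: V {3,4,5}->{}; W {1,2}->{}; X {2,3,4}->{}; Y {1,2,5}->{1}
pass 3: Y {1}->{}
pass 4: no change
Fixpoint after 4 passes: D(X) = {}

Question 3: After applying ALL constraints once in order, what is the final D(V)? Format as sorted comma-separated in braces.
Answer: {3,4,5}

Derivation:
Constraint 1 (V + Y = X) on D(V)={1,2,3,4,5} D(Y)={1,2,5,6} D(X)={1,2,3,4,6}: Y {1,2,5,6}->{1,2,5}; X {1,2,3,4,6}->{2,3,4,6}
Constraint 2 (V != W) on D(V)={1,2,3,4,5} D(W)={1,2,4,5,6}: no change
Constraint 3 (W + X = V) on D(W)={1,2,4,5,6} D(X)={2,3,4,6} D(V)={1,2,3,4,5}: W {1,2,4,5,6}->{1,2}; X {2,3,4,6}->{2,3,4}; V {1,2,3,4,5}->{3,4,5}
So after all 3 constraints: D(V) = {3,4,5}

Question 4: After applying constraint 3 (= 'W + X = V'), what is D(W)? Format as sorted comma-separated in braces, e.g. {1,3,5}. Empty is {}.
Constraint 1 (V + Y = X) on D(V)={1,2,3,4,5} D(Y)={1,2,5,6} D(X)={1,2,3,4,6}: Y {1,2,5,6}->{1,2,5}; X {1,2,3,4,6}->{2,3,4,6}
Constraint 2 (V != W) on D(V)={1,2,3,4,5} D(W)={1,2,4,5,6}: no change
Constraint 3 (W + X = V) on D(W)={1,2,4,5,6} D(X)={2,3,4,6} D(V)={1,2,3,4,5}: W {1,2,4,5,6}->{1,2}; X {2,3,4,6}->{2,3,4}; V {1,2,3,4,5}->{3,4,5}
So after constraint 3: D(W) = {1,2}

Answer: {1,2}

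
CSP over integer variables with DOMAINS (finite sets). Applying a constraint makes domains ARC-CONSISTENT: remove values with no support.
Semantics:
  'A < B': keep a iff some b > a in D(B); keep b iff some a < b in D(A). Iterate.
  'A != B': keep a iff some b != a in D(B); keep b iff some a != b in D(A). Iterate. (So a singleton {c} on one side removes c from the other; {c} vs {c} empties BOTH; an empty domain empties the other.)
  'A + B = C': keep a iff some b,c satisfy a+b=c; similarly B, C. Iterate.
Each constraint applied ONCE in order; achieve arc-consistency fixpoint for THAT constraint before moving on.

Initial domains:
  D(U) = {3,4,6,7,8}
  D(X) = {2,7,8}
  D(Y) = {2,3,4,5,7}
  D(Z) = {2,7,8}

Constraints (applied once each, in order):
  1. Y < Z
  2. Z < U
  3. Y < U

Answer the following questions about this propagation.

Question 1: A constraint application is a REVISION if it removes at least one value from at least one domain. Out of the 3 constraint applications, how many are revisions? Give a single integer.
Answer: 2

Derivation:
Constraint 1 (Y < Z) on D(Y)={2,3,4,5,7} D(Z)={2,7,8}: Z {2,7,8}->{7,8} => REVISION
Constraint 2 (Z < U) on D(Z)={7,8} D(U)={3,4,6,7,8}: Z {7,8}->{7}; U {3,4,6,7,8}->{8} => REVISION
Constraint 3 (Y < U) on D(Y)={2,3,4,5,7} D(U)={8}: no change => not a revision
Total revisions = 2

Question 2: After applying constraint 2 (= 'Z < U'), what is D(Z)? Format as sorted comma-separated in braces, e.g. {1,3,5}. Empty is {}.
Answer: {7}

Derivation:
Constraint 1 (Y < Z) on D(Y)={2,3,4,5,7} D(Z)={2,7,8}: Z {2,7,8}->{7,8}
Constraint 2 (Z < U) on D(Z)={7,8} D(U)={3,4,6,7,8}: Z {7,8}->{7}; U {3,4,6,7,8}->{8}
So after constraint 2: D(Z) = {7}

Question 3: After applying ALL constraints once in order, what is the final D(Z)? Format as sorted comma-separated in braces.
Constraint 1 (Y < Z) on D(Y)={2,3,4,5,7} D(Z)={2,7,8}: Z {2,7,8}->{7,8}
Constraint 2 (Z < U) on D(Z)={7,8} D(U)={3,4,6,7,8}: Z {7,8}->{7}; U {3,4,6,7,8}->{8}
Constraint 3 (Y < U) on D(Y)={2,3,4,5,7} D(U)={8}: no change
So after all 3 constraints: D(Z) = {7}

Answer: {7}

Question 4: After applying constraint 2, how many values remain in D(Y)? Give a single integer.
Constraint 1 (Y < Z) on D(Y)={2,3,4,5,7} D(Z)={2,7,8}: Z {2,7,8}->{7,8}
Constraint 2 (Z < U) on D(Z)={7,8} D(U)={3,4,6,7,8}: Z {7,8}->{7}; U {3,4,6,7,8}->{8}
So after constraint 2: D(Y)={2,3,4,5,7}, size = 5

Answer: 5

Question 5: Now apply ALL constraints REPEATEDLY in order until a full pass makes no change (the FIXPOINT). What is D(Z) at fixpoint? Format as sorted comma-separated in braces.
pass 0 (initial): D(Z)={2,7,8}
pass 1: U {3,4,6,7,8}->{8}; Z {2,7,8}->{7}
pass 2: Y {2,3,4,5,7}->{2,3,4,5}
pass 3: no change
Fixpoint after 3 passes: D(Z) = {7}

Answer: {7}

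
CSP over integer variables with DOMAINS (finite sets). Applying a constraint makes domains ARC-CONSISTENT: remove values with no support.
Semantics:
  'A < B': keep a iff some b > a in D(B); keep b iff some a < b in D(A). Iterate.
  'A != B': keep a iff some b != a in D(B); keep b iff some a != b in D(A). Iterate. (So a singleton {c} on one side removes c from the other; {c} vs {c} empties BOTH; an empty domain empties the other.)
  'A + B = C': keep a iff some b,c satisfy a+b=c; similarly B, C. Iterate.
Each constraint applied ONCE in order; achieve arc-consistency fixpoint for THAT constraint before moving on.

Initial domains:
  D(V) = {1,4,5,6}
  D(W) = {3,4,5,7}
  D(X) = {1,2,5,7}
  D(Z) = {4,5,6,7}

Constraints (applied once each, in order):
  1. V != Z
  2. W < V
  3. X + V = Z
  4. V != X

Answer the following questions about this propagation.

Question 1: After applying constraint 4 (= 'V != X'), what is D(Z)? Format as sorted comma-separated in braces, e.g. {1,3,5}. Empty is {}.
Constraint 1 (V != Z) on D(V)={1,4,5,6} D(Z)={4,5,6,7}: no change
Constraint 2 (W < V) on D(W)={3,4,5,7} D(V)={1,4,5,6}: W {3,4,5,7}->{3,4,5}; V {1,4,5,6}->{4,5,6}
Constraint 3 (X + V = Z) on D(X)={1,2,5,7} D(V)={4,5,6} D(Z)={4,5,6,7}: X {1,2,5,7}->{1,2}; Z {4,5,6,7}->{5,6,7}
Constraint 4 (V != X) on D(V)={4,5,6} D(X)={1,2}: no change
So after constraint 4: D(Z) = {5,6,7}

Answer: {5,6,7}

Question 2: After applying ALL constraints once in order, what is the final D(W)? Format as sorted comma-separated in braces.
Constraint 1 (V != Z) on D(V)={1,4,5,6} D(Z)={4,5,6,7}: no change
Constraint 2 (W < V) on D(W)={3,4,5,7} D(V)={1,4,5,6}: W {3,4,5,7}->{3,4,5}; V {1,4,5,6}->{4,5,6}
Constraint 3 (X + V = Z) on D(X)={1,2,5,7} D(V)={4,5,6} D(Z)={4,5,6,7}: X {1,2,5,7}->{1,2}; Z {4,5,6,7}->{5,6,7}
Constraint 4 (V != X) on D(V)={4,5,6} D(X)={1,2}: no change
So after all 4 constraints: D(W) = {3,4,5}

Answer: {3,4,5}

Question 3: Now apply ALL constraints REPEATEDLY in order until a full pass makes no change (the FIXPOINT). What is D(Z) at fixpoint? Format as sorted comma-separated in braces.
pass 0 (initial): D(Z)={4,5,6,7}
pass 1: V {1,4,5,6}->{4,5,6}; W {3,4,5,7}->{3,4,5}; X {1,2,5,7}->{1,2}; Z {4,5,6,7}->{5,6,7}
pass 2: no change
Fixpoint after 2 passes: D(Z) = {5,6,7}

Answer: {5,6,7}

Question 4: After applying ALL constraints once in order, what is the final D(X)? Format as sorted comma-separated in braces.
Answer: {1,2}

Derivation:
Constraint 1 (V != Z) on D(V)={1,4,5,6} D(Z)={4,5,6,7}: no change
Constraint 2 (W < V) on D(W)={3,4,5,7} D(V)={1,4,5,6}: W {3,4,5,7}->{3,4,5}; V {1,4,5,6}->{4,5,6}
Constraint 3 (X + V = Z) on D(X)={1,2,5,7} D(V)={4,5,6} D(Z)={4,5,6,7}: X {1,2,5,7}->{1,2}; Z {4,5,6,7}->{5,6,7}
Constraint 4 (V != X) on D(V)={4,5,6} D(X)={1,2}: no change
So after all 4 constraints: D(X) = {1,2}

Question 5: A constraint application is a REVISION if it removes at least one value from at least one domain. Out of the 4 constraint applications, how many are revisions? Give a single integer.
Answer: 2

Derivation:
Constraint 1 (V != Z) on D(V)={1,4,5,6} D(Z)={4,5,6,7}: no change => not a revision
Constraint 2 (W < V) on D(W)={3,4,5,7} D(V)={1,4,5,6}: W {3,4,5,7}->{3,4,5}; V {1,4,5,6}->{4,5,6} => REVISION
Constraint 3 (X + V = Z) on D(X)={1,2,5,7} D(V)={4,5,6} D(Z)={4,5,6,7}: X {1,2,5,7}->{1,2}; Z {4,5,6,7}->{5,6,7} => REVISION
Constraint 4 (V != X) on D(V)={4,5,6} D(X)={1,2}: no change => not a revision
Total revisions = 2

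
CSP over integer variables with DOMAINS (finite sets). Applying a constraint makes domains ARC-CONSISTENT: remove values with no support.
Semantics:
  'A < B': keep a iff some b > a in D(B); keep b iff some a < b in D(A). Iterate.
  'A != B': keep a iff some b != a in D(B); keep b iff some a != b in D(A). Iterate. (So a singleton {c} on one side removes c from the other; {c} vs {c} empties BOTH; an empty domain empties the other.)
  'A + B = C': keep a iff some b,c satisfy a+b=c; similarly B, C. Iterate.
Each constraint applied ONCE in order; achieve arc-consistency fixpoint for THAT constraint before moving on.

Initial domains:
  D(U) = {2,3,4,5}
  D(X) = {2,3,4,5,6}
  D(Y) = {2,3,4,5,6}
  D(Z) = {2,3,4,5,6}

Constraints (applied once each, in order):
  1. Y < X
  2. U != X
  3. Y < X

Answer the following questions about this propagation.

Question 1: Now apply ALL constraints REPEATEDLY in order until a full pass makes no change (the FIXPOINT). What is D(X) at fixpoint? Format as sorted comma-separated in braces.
Answer: {3,4,5,6}

Derivation:
pass 0 (initial): D(X)={2,3,4,5,6}
pass 1: X {2,3,4,5,6}->{3,4,5,6}; Y {2,3,4,5,6}->{2,3,4,5}
pass 2: no change
Fixpoint after 2 passes: D(X) = {3,4,5,6}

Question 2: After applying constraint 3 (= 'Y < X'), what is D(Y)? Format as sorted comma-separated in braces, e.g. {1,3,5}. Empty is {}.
Constraint 1 (Y < X) on D(Y)={2,3,4,5,6} D(X)={2,3,4,5,6}: Y {2,3,4,5,6}->{2,3,4,5}; X {2,3,4,5,6}->{3,4,5,6}
Constraint 2 (U != X) on D(U)={2,3,4,5} D(X)={3,4,5,6}: no change
Constraint 3 (Y < X) on D(Y)={2,3,4,5} D(X)={3,4,5,6}: no change
So after constraint 3: D(Y) = {2,3,4,5}

Answer: {2,3,4,5}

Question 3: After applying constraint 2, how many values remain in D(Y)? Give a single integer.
Answer: 4

Derivation:
Constraint 1 (Y < X) on D(Y)={2,3,4,5,6} D(X)={2,3,4,5,6}: Y {2,3,4,5,6}->{2,3,4,5}; X {2,3,4,5,6}->{3,4,5,6}
Constraint 2 (U != X) on D(U)={2,3,4,5} D(X)={3,4,5,6}: no change
So after constraint 2: D(Y)={2,3,4,5}, size = 4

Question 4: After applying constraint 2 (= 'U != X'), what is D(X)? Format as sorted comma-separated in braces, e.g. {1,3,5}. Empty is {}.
Constraint 1 (Y < X) on D(Y)={2,3,4,5,6} D(X)={2,3,4,5,6}: Y {2,3,4,5,6}->{2,3,4,5}; X {2,3,4,5,6}->{3,4,5,6}
Constraint 2 (U != X) on D(U)={2,3,4,5} D(X)={3,4,5,6}: no change
So after constraint 2: D(X) = {3,4,5,6}

Answer: {3,4,5,6}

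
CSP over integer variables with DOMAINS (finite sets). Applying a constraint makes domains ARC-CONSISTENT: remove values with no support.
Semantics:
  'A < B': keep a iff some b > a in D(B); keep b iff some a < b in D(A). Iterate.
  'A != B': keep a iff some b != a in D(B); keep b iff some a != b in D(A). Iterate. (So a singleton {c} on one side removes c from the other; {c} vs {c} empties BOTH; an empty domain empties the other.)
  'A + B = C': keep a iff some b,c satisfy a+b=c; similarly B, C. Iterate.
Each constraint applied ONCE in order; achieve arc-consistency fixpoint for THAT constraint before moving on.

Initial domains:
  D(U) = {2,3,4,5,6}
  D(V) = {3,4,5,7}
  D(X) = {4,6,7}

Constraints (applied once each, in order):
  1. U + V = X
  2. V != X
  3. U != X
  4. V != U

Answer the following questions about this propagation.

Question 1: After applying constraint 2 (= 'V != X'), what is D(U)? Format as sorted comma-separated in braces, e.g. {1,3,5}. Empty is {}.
Constraint 1 (U + V = X) on D(U)={2,3,4,5,6} D(V)={3,4,5,7} D(X)={4,6,7}: U {2,3,4,5,6}->{2,3,4}; V {3,4,5,7}->{3,4,5}; X {4,6,7}->{6,7}
Constraint 2 (V != X) on D(V)={3,4,5} D(X)={6,7}: no change
So after constraint 2: D(U) = {2,3,4}

Answer: {2,3,4}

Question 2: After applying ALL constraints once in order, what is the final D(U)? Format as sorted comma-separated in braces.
Answer: {2,3,4}

Derivation:
Constraint 1 (U + V = X) on D(U)={2,3,4,5,6} D(V)={3,4,5,7} D(X)={4,6,7}: U {2,3,4,5,6}->{2,3,4}; V {3,4,5,7}->{3,4,5}; X {4,6,7}->{6,7}
Constraint 2 (V != X) on D(V)={3,4,5} D(X)={6,7}: no change
Constraint 3 (U != X) on D(U)={2,3,4} D(X)={6,7}: no change
Constraint 4 (V != U) on D(V)={3,4,5} D(U)={2,3,4}: no change
So after all 4 constraints: D(U) = {2,3,4}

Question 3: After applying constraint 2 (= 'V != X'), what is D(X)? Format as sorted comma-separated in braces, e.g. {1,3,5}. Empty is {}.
Answer: {6,7}

Derivation:
Constraint 1 (U + V = X) on D(U)={2,3,4,5,6} D(V)={3,4,5,7} D(X)={4,6,7}: U {2,3,4,5,6}->{2,3,4}; V {3,4,5,7}->{3,4,5}; X {4,6,7}->{6,7}
Constraint 2 (V != X) on D(V)={3,4,5} D(X)={6,7}: no change
So after constraint 2: D(X) = {6,7}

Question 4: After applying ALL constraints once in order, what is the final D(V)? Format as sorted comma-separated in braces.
Constraint 1 (U + V = X) on D(U)={2,3,4,5,6} D(V)={3,4,5,7} D(X)={4,6,7}: U {2,3,4,5,6}->{2,3,4}; V {3,4,5,7}->{3,4,5}; X {4,6,7}->{6,7}
Constraint 2 (V != X) on D(V)={3,4,5} D(X)={6,7}: no change
Constraint 3 (U != X) on D(U)={2,3,4} D(X)={6,7}: no change
Constraint 4 (V != U) on D(V)={3,4,5} D(U)={2,3,4}: no change
So after all 4 constraints: D(V) = {3,4,5}

Answer: {3,4,5}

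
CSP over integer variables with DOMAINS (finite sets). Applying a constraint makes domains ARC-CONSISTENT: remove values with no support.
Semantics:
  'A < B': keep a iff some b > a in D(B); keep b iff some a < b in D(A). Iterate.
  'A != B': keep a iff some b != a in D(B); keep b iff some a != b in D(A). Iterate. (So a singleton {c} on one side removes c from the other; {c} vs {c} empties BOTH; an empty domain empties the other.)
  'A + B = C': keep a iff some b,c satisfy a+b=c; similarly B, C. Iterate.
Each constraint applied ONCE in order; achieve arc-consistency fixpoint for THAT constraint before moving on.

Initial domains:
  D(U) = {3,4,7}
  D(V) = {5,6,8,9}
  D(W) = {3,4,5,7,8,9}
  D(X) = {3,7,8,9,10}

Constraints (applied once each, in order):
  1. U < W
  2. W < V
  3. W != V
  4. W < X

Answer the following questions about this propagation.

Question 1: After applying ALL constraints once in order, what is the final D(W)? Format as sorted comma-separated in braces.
Answer: {4,5,7,8}

Derivation:
Constraint 1 (U < W) on D(U)={3,4,7} D(W)={3,4,5,7,8,9}: W {3,4,5,7,8,9}->{4,5,7,8,9}
Constraint 2 (W < V) on D(W)={4,5,7,8,9} D(V)={5,6,8,9}: W {4,5,7,8,9}->{4,5,7,8}
Constraint 3 (W != V) on D(W)={4,5,7,8} D(V)={5,6,8,9}: no change
Constraint 4 (W < X) on D(W)={4,5,7,8} D(X)={3,7,8,9,10}: X {3,7,8,9,10}->{7,8,9,10}
So after all 4 constraints: D(W) = {4,5,7,8}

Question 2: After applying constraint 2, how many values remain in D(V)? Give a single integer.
Answer: 4

Derivation:
Constraint 1 (U < W) on D(U)={3,4,7} D(W)={3,4,5,7,8,9}: W {3,4,5,7,8,9}->{4,5,7,8,9}
Constraint 2 (W < V) on D(W)={4,5,7,8,9} D(V)={5,6,8,9}: W {4,5,7,8,9}->{4,5,7,8}
So after constraint 2: D(V)={5,6,8,9}, size = 4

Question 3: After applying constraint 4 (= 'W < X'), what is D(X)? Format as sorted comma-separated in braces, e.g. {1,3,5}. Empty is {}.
Answer: {7,8,9,10}

Derivation:
Constraint 1 (U < W) on D(U)={3,4,7} D(W)={3,4,5,7,8,9}: W {3,4,5,7,8,9}->{4,5,7,8,9}
Constraint 2 (W < V) on D(W)={4,5,7,8,9} D(V)={5,6,8,9}: W {4,5,7,8,9}->{4,5,7,8}
Constraint 3 (W != V) on D(W)={4,5,7,8} D(V)={5,6,8,9}: no change
Constraint 4 (W < X) on D(W)={4,5,7,8} D(X)={3,7,8,9,10}: X {3,7,8,9,10}->{7,8,9,10}
So after constraint 4: D(X) = {7,8,9,10}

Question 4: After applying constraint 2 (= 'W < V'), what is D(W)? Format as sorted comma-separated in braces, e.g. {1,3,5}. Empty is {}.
Constraint 1 (U < W) on D(U)={3,4,7} D(W)={3,4,5,7,8,9}: W {3,4,5,7,8,9}->{4,5,7,8,9}
Constraint 2 (W < V) on D(W)={4,5,7,8,9} D(V)={5,6,8,9}: W {4,5,7,8,9}->{4,5,7,8}
So after constraint 2: D(W) = {4,5,7,8}

Answer: {4,5,7,8}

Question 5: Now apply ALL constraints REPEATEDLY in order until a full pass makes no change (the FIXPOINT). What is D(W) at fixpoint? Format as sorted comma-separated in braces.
Answer: {4,5,7,8}

Derivation:
pass 0 (initial): D(W)={3,4,5,7,8,9}
pass 1: W {3,4,5,7,8,9}->{4,5,7,8}; X {3,7,8,9,10}->{7,8,9,10}
pass 2: no change
Fixpoint after 2 passes: D(W) = {4,5,7,8}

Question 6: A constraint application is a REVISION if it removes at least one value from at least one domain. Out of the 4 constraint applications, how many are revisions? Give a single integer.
Answer: 3

Derivation:
Constraint 1 (U < W) on D(U)={3,4,7} D(W)={3,4,5,7,8,9}: W {3,4,5,7,8,9}->{4,5,7,8,9} => REVISION
Constraint 2 (W < V) on D(W)={4,5,7,8,9} D(V)={5,6,8,9}: W {4,5,7,8,9}->{4,5,7,8} => REVISION
Constraint 3 (W != V) on D(W)={4,5,7,8} D(V)={5,6,8,9}: no change => not a revision
Constraint 4 (W < X) on D(W)={4,5,7,8} D(X)={3,7,8,9,10}: X {3,7,8,9,10}->{7,8,9,10} => REVISION
Total revisions = 3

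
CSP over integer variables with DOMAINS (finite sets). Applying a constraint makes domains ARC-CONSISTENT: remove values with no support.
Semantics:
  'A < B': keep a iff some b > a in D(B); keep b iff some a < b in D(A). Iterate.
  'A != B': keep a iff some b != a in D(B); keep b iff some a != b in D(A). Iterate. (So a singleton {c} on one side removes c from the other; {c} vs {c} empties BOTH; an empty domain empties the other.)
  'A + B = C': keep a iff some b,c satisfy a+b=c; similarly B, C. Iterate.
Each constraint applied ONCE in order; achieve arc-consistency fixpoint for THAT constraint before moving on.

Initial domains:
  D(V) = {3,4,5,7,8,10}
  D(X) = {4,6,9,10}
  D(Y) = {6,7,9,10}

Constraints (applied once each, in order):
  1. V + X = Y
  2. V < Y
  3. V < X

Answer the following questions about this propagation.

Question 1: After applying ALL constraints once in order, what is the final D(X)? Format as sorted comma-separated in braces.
Constraint 1 (V + X = Y) on D(V)={3,4,5,7,8,10} D(X)={4,6,9,10} D(Y)={6,7,9,10}: V {3,4,5,7,8,10}->{3,4,5}; X {4,6,9,10}->{4,6}; Y {6,7,9,10}->{7,9,10}
Constraint 2 (V < Y) on D(V)={3,4,5} D(Y)={7,9,10}: no change
Constraint 3 (V < X) on D(V)={3,4,5} D(X)={4,6}: no change
So after all 3 constraints: D(X) = {4,6}

Answer: {4,6}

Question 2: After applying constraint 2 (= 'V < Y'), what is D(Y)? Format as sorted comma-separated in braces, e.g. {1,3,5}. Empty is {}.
Answer: {7,9,10}

Derivation:
Constraint 1 (V + X = Y) on D(V)={3,4,5,7,8,10} D(X)={4,6,9,10} D(Y)={6,7,9,10}: V {3,4,5,7,8,10}->{3,4,5}; X {4,6,9,10}->{4,6}; Y {6,7,9,10}->{7,9,10}
Constraint 2 (V < Y) on D(V)={3,4,5} D(Y)={7,9,10}: no change
So after constraint 2: D(Y) = {7,9,10}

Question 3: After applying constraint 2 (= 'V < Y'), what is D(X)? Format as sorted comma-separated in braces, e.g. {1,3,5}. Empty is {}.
Answer: {4,6}

Derivation:
Constraint 1 (V + X = Y) on D(V)={3,4,5,7,8,10} D(X)={4,6,9,10} D(Y)={6,7,9,10}: V {3,4,5,7,8,10}->{3,4,5}; X {4,6,9,10}->{4,6}; Y {6,7,9,10}->{7,9,10}
Constraint 2 (V < Y) on D(V)={3,4,5} D(Y)={7,9,10}: no change
So after constraint 2: D(X) = {4,6}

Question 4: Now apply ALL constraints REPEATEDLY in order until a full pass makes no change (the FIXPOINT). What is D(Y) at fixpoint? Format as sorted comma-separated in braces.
pass 0 (initial): D(Y)={6,7,9,10}
pass 1: V {3,4,5,7,8,10}->{3,4,5}; X {4,6,9,10}->{4,6}; Y {6,7,9,10}->{7,9,10}
pass 2: no change
Fixpoint after 2 passes: D(Y) = {7,9,10}

Answer: {7,9,10}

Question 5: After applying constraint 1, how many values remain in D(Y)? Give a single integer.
Answer: 3

Derivation:
Constraint 1 (V + X = Y) on D(V)={3,4,5,7,8,10} D(X)={4,6,9,10} D(Y)={6,7,9,10}: V {3,4,5,7,8,10}->{3,4,5}; X {4,6,9,10}->{4,6}; Y {6,7,9,10}->{7,9,10}
So after constraint 1: D(Y)={7,9,10}, size = 3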